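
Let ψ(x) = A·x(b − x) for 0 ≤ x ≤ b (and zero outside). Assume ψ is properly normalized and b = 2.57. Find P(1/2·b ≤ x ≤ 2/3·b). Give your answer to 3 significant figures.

P = ∫_{1/2·b}^{2/3·b} |ψ(x)|² dx.
With A² fixed by ∫|ψ|² = 1, i.e. A² = (b^5/30)^(−1), substitute and integrate.
Let u = x/b; then A² and the length scale cancel, so P = ∫_{1/2}^{2/3} u^2·(1 - u)^2 du ÷ ∫_{0}^{1} u^2·(1 - u)^2 du.
Using ∫ u^2·(1 - u)^2 du = u^3·(6·u^2 - 15·u + 10)/30, the numerator is 47/4860 and the denominator is 1/30.
The result is P = 47/162.

P ≈ 0.290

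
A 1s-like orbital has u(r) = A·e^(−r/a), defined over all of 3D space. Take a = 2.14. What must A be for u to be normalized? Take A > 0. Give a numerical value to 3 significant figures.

Require ∫ |u|² 4πr² dr = 1 over the whole domain.
The angular integral contributes 4π, leaving ∫₀^∞ r²|u|² dr.
The integral (without the A² prefactor) comes out to π·a^3.
So A² = (π·a^3)^(−1).
Plugging in a = 2.14 yields A = 0.1802.

A ≈ 0.180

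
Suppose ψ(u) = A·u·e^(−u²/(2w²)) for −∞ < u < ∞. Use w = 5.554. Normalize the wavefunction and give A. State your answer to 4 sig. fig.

A ≈ 0.08116

We need A² ∫|f|² du = 1, taking the integral from −∞ to ∞.
∫|ψ|² du = A²·(√(π)·w^3/2).
Hence A² = 1/[√(π)·w^3/2].
Substituting w = 5.554 gives A² = 0.0065862, so A = 0.081156.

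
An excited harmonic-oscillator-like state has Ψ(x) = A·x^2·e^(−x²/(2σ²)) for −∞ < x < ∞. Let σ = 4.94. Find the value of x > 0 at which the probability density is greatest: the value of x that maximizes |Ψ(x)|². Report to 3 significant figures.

x ≈ 6.99

Set d/dx [|Ψ(x)|²] = 0 and solve for x > 0.
This gives x = √(2)·σ.
With σ = 4.94, the value of x > 0 at which the probability density is greatest is 6.986.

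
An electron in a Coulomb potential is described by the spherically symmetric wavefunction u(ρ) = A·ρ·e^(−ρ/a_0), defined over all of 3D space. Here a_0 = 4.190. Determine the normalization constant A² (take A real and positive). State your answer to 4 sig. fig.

A^2 ≈ 0.00008216

Normalization requires ∫|u|² 4πρ² dρ = 1, integrated from 0 to ∞.
∫|u|² 4πρ² dρ = A²·(3·π·a_0^5).
Substituting a_0 = 4.190 gives A² = 0.000082160, so A = 0.0090642.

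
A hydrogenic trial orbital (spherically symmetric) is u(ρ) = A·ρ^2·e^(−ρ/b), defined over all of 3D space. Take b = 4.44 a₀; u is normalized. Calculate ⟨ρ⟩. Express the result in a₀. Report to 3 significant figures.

⟨ρ⟩ ≈ 15.5 a₀

The expectation value is the |u|²-weighted average of ρ: ∫ ρ|u|² 4πρ² dρ.
Using ∫₀^∞ ρⁿ e^(−αρ) dρ = n!/αⁿ⁺¹, the ratio of the moment integral to the normalization integral gives ⟨ρ⟩ = 7·b/2.
With b = 4.44, ⟨ρ⟩ = 15.54.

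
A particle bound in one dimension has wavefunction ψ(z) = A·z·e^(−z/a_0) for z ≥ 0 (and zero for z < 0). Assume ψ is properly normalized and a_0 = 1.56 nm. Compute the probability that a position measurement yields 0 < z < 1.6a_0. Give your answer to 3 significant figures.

P ≈ 0.620

P = ∫_{0}^{1.6a_0} |ψ(z)|² dz.
Since A² = 1/(a_0^3/4), this is the region integral divided by the full normalization integral.
Let u = z/a_0; then A² and the length scale cancel, so P = ∫_{0}^{1.6} u^2·e^(-2·u) du ÷ ∫_{0}^{∞} u^2·e^(-2·u) du.
With ∫ u^2·e^(-2·u) du = -(2·u^2 + 2·u + 1)·e^(-2·u)/4 + C, the region integral is 1/4 - 233·e^(-16/5)/100 and the full one is 1/4.
Taking the ratio, P = 0.6201.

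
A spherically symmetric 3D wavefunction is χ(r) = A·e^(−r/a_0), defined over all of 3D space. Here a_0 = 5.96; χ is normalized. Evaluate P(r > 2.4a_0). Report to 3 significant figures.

P ≈ 0.143

P = ∫ |χ|² 4πr² dr over r > 2.4a_0.
The full normalization integral is A²·[π·a_0^3] = 1, fixing A².
In terms of u = r/a_0 (A², 4π and the length scale all cancel between numerator and denominator), P = [∫_{2.4}^{∞} u^2·e^(-2·u) du] / [∫_{0}^{∞} u^2·e^(-2·u) du].
An antiderivative of u^2·e^(-2·u) is -(2·u^2 + 2·u + 1)·e^(-2·u)/4; evaluating from 2.4 to ∞ gives 433·e^(-24/5)/100, while the full integral is 1/4.
Taking the ratio yields P = 0.1425.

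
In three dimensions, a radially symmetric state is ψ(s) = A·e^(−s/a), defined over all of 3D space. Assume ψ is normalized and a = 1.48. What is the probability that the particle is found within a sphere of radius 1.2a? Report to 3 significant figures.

P ≈ 0.430

Integrate the radial probability density 4πs²|ψ|² over s ≤ 1.2a.
A² is fixed by ∫₀^∞ 4πs²|ψ|² ds = 1, i.e. A² = (π·a^3)^(−1).
In terms of u = s/a (A², 4π and the length scale all cancel between numerator and denominator), P = [∫_{0}^{1.2} u^2·e^(-2·u) du] / [∫_{0}^{∞} u^2·e^(-2·u) du].
Using ∫ u^2·e^(-2·u) du = -(2·u^2 + 2·u + 1)·e^(-2·u)/4, the numerator is 1/4 - 157·e^(-12/5)/100 and the denominator is 1/4.
This evaluates to P = 0.4303.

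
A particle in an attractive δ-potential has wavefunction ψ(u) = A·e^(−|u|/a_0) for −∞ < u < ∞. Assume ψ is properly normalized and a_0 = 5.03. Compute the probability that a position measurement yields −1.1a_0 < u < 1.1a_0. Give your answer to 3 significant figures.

P ≈ 0.889

P = ∫_{−1.1a_0}^{1.1a_0} |ψ(u)|² du.
Since A² = 1/(a_0), this is the region integral divided by the full normalization integral.
Both integrals are even about u = 0, so only the u ≥ 0 halves are needed (the factors of 2 cancel). In terms of t = u/a_0 (A² and the length scale cancel between numerator and denominator), P = [∫_{0}^{1.1} e^(-2·t) dt] / [∫_{0}^{∞} e^(-2·t) dt].
Using ∫ e^(-2·t) dt = -e^(-2·t)/2, the numerator is 1/2 - e^(-11/5)/2 and the denominator is 1/2.
The result is P = 0.8892.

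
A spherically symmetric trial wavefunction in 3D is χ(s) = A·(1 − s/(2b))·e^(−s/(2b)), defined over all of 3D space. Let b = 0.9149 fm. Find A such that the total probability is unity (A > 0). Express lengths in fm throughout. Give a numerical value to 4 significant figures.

The normalization condition is ∫|χ|² 4πs² ds = 1 from 0 to ∞.
In 3D with spherical symmetry the volume element is 4πs² ds.
Carrying out the integral gives A² · 8·π·b^3.
Substituting b = 0.9149 gives A² = 0.051956, so A = 0.22794.

A ≈ 0.2279 fm^(-3/2)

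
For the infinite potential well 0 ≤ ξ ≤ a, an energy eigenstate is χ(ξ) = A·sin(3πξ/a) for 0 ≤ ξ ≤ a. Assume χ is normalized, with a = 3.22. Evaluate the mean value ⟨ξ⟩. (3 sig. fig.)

⟨ξ⟩ = ∫ ξ |χ|² dξ over the full domain.
Using sin²θ = (1 − cos 2θ)/2, since the A² factors cancel between numerator and denominator, ⟨ξ⟩ = a/2.
Putting a = 3.22 gives 1.610.

⟨ξ⟩ ≈ 1.61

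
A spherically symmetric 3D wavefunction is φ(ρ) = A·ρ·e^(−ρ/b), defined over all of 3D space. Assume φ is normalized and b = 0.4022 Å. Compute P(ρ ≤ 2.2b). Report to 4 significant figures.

P = ∫ |φ|² 4πρ² dρ over ρ ≤ 2.2b.
Normalization gives A² = 1/(3·π·b^5).
Substituting u = ρ/b, A², 4π and the length scale all cancel in the ratio: P = ∫_{0}^{2.2} u^4·e^(-2·u) du / ∫_{0}^{∞} u^4·e^(-2·u) du.
Using ∫ u^4·e^(-2·u) du = -(u^4/2 + u^3 + 3·u^2/2 + 3·u/2 + 3/4)·e^(-2·u), the numerator is ≈ 0.336612 and the denominator is 3/4.
This evaluates to P = 0.44882.

P ≈ 0.4488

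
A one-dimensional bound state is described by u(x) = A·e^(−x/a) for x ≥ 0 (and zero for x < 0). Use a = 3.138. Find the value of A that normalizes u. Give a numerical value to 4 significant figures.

A ≈ 0.7983

Require ∫ |u|² dx = 1 over the whole domain.
With ∫₀^∞ x^0 e^(−αx) dx = 0!/α^1, the integral (without the A² prefactor) comes out to a/2.
With a = 3.138: A² = 0.63735 and A = 0.79834.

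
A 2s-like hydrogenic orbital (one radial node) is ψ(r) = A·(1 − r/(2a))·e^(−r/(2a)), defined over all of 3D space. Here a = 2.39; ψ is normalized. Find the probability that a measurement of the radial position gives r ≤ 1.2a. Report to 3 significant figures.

P ≈ 0.0424

Integrate the radial probability density 4πr²|ψ|² over r ≤ 1.2a.
A² is fixed by ∫₀^∞ 4πr²|ψ|² dr = 1, i.e. A² = (8·π·a^3)^(−1).
Let u = r/a; then A², 4π and the length scale all cancel, so P = ∫_{0}^{1.2} u^2·(1 - u/2)^2·e^(-u) du ÷ ∫_{0}^{∞} u^2·(1 - u/2)^2·e^(-u) du.
An antiderivative of u^2·(1 - u/2)^2·e^(-u) is -(u^4/4 + u^2 + 2·u + 2)·e^(-u); evaluating from 0 to 1.2 gives 2 - 3974·e^(-6/5)/625, while the full integral is 2.
This evaluates to P = 0.04244.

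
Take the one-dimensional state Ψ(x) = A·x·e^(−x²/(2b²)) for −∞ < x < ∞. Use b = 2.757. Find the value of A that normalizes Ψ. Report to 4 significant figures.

We need A² ∫|f|² dx = 1, taking the integral from −∞ to ∞.
Using the Gaussian integral ∫_{−∞}^{∞} e^(−αx²) dx = √(π/α), carrying out the integral gives A² · √(π)·b^3/2.
Setting this equal to 1 gives A² = 1/(√(π)·b^3/2).
Substituting b = 2.757 gives A² = 0.053845, so A = 0.23205.

A ≈ 0.2320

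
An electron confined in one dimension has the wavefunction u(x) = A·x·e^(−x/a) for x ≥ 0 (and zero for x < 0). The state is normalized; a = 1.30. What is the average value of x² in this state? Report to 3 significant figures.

⟨x^2⟩ ≈ 5.07

The expectation value is the |u|²-weighted average of x^2: ∫ x^2|u|² dx.
Recall ∫₀^∞ x^m e^(−x/β) dx = m!·β^(m+1), the ratio of the moment integral to the normalization integral gives ⟨x²⟩ = 3·a^2.
Putting a = 1.30 gives 5.070.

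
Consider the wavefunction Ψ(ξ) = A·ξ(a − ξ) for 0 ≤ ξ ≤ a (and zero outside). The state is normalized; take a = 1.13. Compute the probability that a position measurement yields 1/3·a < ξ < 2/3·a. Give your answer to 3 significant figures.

|Ψ|² is the probability density, so P = ∫_{1/3·a}^{2/3·a} |Ψ|² dξ.
The normalization integral ∫|Ψ|²dξ over the whole domain equals a^5/30·A², and A² cancels in the ratio.
In terms of u = ξ/a (A² and the length scale cancel between numerator and denominator), P = [∫_{1/3}^{2/3} u^2·(1 - u)^2 du] / [∫_{0}^{1} u^2·(1 - u)^2 du].
With ∫ u^2·(1 - u)^2 du = u^3·(6·u^2 - 15·u + 10)/30 + C, the region integral is 47/2430 and the full one is 1/30.
Evaluating gives P = 47/81.

P ≈ 0.580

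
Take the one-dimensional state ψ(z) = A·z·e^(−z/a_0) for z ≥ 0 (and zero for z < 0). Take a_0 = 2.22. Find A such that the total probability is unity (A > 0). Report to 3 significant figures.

A ≈ 0.605

Normalization requires ∫|ψ|² dz = 1, integrated from 0 to ∞.
Carrying out the integral gives A² · a_0^3/4.
Hence A² = 1/[a_0^3/4].
Plugging in a_0 = 2.22 yields A = 0.6046.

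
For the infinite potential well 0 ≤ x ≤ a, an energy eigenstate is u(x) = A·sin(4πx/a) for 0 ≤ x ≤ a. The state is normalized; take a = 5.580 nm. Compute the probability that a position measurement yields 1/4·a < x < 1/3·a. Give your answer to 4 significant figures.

P = ∫_{1/4·a}^{1/3·a} |u(x)|² dx.
The normalization integral ∫|u|²dx over the whole domain equals a/2·A², and A² cancels in the ratio.
Substituting t = x/a, A² and the length scale cancel in the ratio: P = ∫_{1/4}^{1/3} sin(4·π·t)^2 dt / ∫_{0}^{1} sin(4·π·t)^2 dt.
An antiderivative of sin(4·π·t)^2 is t/2 - sin(4·π·t)·cos(4·π·t)/(8·π); evaluating from 1/4 to 1/3 gives -√(3)/(32·π) + 1/24, while the full integral is 1/2.
The result is P = (-√(3)/16 + π/12)/π.

P ≈ 0.04888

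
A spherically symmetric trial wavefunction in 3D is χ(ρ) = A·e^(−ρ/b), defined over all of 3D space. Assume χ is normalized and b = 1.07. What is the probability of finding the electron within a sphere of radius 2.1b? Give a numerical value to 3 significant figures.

P ≈ 0.790

With dV = 4πρ²dρ, the probability is ∫|χ|² dV over ρ ≤ 2.1b.
Normalization gives A² = 1/(π·b^3).
Let u = ρ/b; then A², 4π and the length scale all cancel, so P = ∫_{0}^{2.1} u^2·e^(-2·u) du ÷ ∫_{0}^{∞} u^2·e^(-2·u) du.
With ∫ u^2·e^(-2·u) du = -(2·u^2 + 2·u + 1)·e^(-2·u)/4 + C, the region integral is 1/4 - 701·e^(-21/5)/200 and the full one is 1/4.
This evaluates to P = 0.7898.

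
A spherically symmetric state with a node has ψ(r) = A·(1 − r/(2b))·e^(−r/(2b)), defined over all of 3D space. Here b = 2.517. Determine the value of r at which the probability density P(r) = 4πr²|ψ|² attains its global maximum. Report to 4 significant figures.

Set d/dr [P(r) = 4πr²|ψ|²] = 0 and solve for r > 0.
Solving yields r = b·(√(5) + 3).
With b = 2.517, the most probable radial distance is 13.179.

r ≈ 13.18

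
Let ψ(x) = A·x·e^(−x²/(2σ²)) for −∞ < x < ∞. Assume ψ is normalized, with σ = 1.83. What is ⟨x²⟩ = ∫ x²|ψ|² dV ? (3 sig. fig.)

⟨x²⟩ = ∫ x^2 |ψ|² dx over the full domain.
The ratio of the moment integral to the normalization integral gives ⟨x²⟩ = 3·σ^2/2.
With σ = 1.83, ⟨x^2⟩ = 5.023.

⟨x^2⟩ ≈ 5.02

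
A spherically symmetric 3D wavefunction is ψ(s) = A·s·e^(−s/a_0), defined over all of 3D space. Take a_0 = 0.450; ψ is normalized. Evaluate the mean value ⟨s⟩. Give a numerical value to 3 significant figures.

⟨s⟩ = ∫ s |ψ|² 4πs² ds over the full domain.
Using ∫₀^∞ sⁿ e^(−αs) ds = n!/αⁿ⁺¹, the ratio of the moment integral to the normalization integral gives ⟨s⟩ = 5·a_0/2.
Putting a_0 = 0.450 gives 1.125.

⟨s⟩ ≈ 1.13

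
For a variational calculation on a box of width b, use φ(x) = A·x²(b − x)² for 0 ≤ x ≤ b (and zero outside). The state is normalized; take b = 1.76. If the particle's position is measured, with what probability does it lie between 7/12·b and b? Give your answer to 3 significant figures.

P ≈ 0.302

The probability is P = ∫ |φ|² dx over [7/12·b, b].
Since A² = 1/(b^9/630), this is the region integral divided by the full normalization integral.
In terms of u = x/b (A² and the length scale cancel between numerator and denominator), P = [∫_{7/12}^{1} u^4·(1 - u)^4 du] / [∫_{0}^{1} u^4·(1 - u)^4 du].
With ∫ u^4·(1 - u)^4 du = u^5·(70·u^4 - 315·u^3 + 540·u^2 - 420·u + 126)/630 + C, the region integral is ≈ 0.00047989 and the full one is 1/630.
The result is P = 0.3023.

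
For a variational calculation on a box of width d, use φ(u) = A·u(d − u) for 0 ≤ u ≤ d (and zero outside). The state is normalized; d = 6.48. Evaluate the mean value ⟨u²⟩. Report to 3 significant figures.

⟨u^2⟩ ≈ 12.0

The expectation value is the |φ|²-weighted average of u^2: ∫ u^2|φ|² du.
Expanding the polynomial and integrating term by term, evaluating both integrals, ⟨u²⟩ = 2·d^2/7.
Putting d = 6.48 gives 12.00.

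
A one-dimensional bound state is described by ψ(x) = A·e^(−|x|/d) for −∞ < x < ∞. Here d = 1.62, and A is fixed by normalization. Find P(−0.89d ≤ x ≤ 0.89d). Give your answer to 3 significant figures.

The probability is P = ∫ |ψ|² dx over [−0.89d, 0.89d].
With A² fixed by ∫|ψ|² = 1, i.e. A² = (d)^(−1), substitute and integrate.
Both integrals are even about x = 0, so only the x ≥ 0 halves are needed (the factors of 2 cancel). Substituting u = x/d, A² and the length scale cancel in the ratio: P = ∫_{0}^{0.89} e^(-2·u) du / ∫_{0}^{∞} e^(-2·u) du.
With ∫ e^(-2·u) du = -e^(-2·u)/2 + C, the region integral is 1/2 - e^(-89/50)/2 and the full one is 1/2.
Taking the ratio, P = 0.8314.

P ≈ 0.831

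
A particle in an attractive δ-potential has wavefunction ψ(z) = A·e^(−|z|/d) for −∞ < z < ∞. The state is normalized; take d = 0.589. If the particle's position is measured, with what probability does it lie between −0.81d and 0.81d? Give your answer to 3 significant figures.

P ≈ 0.802

P = ∫_{−0.81d}^{0.81d} |ψ(z)|² dz.
The normalization integral ∫|ψ|²dz over the whole domain equals d·A², and A² cancels in the ratio.
By symmetry take twice the z ≥ 0 contribution in numerator and denominator; the 2's cancel. Let u = z/d; then A² and the length scale cancel, so P = ∫_{0}^{0.81} e^(-2·u) du ÷ ∫_{0}^{∞} e^(-2·u) du.
Using ∫ e^(-2·u) du = -e^(-2·u)/2, the numerator is 1/2 - e^(-81/50)/2 and the denominator is 1/2.
The result is P = 0.8021.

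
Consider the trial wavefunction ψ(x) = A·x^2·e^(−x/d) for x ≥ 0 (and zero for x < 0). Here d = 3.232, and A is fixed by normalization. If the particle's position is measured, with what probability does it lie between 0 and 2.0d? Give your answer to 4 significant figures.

P ≈ 0.3712

The probability is P = ∫ |ψ|² dx over [0, 2.0d].
Since A² = 1/(3·d^5/4), this is the region integral divided by the full normalization integral.
Let u = x/d; then A² and the length scale cancel, so P = ∫_{0}^{2.0} u^4·e^(-2·u) du ÷ ∫_{0}^{∞} u^4·e^(-2·u) du.
An antiderivative of u^4·e^(-2·u) is -(u^4/2 + u^3 + 3·u^2/2 + 3·u/2 + 3/4)·e^(-2·u); evaluating from 0 to 2.0 gives 3/4 - 103·e^(-4)/4, while the full integral is 3/4.
Evaluating gives P = 0.37116.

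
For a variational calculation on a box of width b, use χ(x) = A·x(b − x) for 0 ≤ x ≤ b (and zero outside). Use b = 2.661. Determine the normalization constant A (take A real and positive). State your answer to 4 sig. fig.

A ≈ 0.4742

Normalization requires ∫|χ|² dx = 1, integrated from 0 to b.
Expanding the polynomial and integrating term by term, with χ = A·x(b − x), the integral evaluates to A²·[b^5/30].
Hence A² = 1/[b^5/30].
With b = 2.661: A² = 0.22485 and A = 0.47419.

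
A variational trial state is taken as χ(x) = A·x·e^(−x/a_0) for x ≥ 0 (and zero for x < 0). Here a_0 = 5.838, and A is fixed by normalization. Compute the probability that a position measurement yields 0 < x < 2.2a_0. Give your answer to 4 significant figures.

|χ|² is the probability density, so P = ∫_{0}^{2.2a_0} |χ|² dx.
The normalization integral ∫|χ|²dx over the whole domain equals a_0^3/4·A², and A² cancels in the ratio.
In terms of u = x/a_0 (A² and the length scale cancel between numerator and denominator), P = [∫_{0}^{2.2} u^2·e^(-2·u) du] / [∫_{0}^{∞} u^2·e^(-2·u) du].
Using ∫ u^2·e^(-2·u) du = -(2·u^2 + 2·u + 1)·e^(-2·u)/4, the numerator is 1/4 - 377·e^(-22/5)/100 and the denominator is 1/4.
Taking the ratio, P = 0.81486.

P ≈ 0.8149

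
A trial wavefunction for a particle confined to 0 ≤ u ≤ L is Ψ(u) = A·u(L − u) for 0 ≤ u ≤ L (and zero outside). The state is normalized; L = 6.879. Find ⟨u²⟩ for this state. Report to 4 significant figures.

⟨u^2⟩ ≈ 13.52

⟨u²⟩ = ∫ u^2 |Ψ|² du over the full domain.
Expanding the polynomial and integrating term by term, the ratio of the moment integral to the normalization integral gives ⟨u²⟩ = 2·L^2/7.
Putting L = 6.879 gives 13.520.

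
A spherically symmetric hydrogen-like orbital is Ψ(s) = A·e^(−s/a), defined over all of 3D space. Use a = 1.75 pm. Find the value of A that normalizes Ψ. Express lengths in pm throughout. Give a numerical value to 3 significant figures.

We need A² ∫|f|² 4πs² ds = 1, taking the integral from 0 to ∞.
(Spherical symmetry: dV = 4πs² ds.)
With ∫₀^∞ s^2 e^(−αs) ds = 2!/α^3, carrying out the integral gives A² · π·a^3.
Setting this equal to 1 gives A² = 1/(π·a^3).
Plugging in a = 1.75 yields A = 0.2437.

A ≈ 0.244 pm^(-3/2)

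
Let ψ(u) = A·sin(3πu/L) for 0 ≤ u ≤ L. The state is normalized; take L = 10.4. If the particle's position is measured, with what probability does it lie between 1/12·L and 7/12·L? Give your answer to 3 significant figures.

P ≈ 0.606

|ψ|² is the probability density, so P = ∫_{1/12·L}^{7/12·L} |ψ|² du.
The normalization integral ∫|ψ|²du over the whole domain equals L/2·A², and A² cancels in the ratio.
Let t = u/L; then A² and the length scale cancel, so P = ∫_{1/12}^{7/12} sin(3·π·t)^2 dt ÷ ∫_{0}^{1} sin(3·π·t)^2 dt.
An antiderivative of sin(3·π·t)^2 is t/2 - sin(6·π·t)/(12·π); evaluating from 1/12 to 7/12 gives 1/(6·π) + 1/4, while the full integral is 1/2.
Evaluating gives P = (2 + 3·π)/(6·π).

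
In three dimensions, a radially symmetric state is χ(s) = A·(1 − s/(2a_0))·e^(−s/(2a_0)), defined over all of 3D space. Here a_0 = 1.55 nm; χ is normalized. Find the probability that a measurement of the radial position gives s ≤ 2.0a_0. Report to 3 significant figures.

With dV = 4πs²ds, the probability is ∫|χ|² dV over s ≤ 2.0a_0.
Normalization gives A² = 1/(8·π·a_0^3).
Let u = s/a_0; then A², 4π and the length scale all cancel, so P = ∫_{0}^{2.0} u^2·(1 - u/2)^2·e^(-u) du ÷ ∫_{0}^{∞} u^2·(1 - u/2)^2·e^(-u) du.
Using ∫ u^2·(1 - u/2)^2·e^(-u) du = -(u^4/4 + u^2 + 2·u + 2)·e^(-u), the numerator is 2 - 14·e^(-2) and the denominator is 2.
The region integral divided by the full integral gives P = 0.05265.

P ≈ 0.0527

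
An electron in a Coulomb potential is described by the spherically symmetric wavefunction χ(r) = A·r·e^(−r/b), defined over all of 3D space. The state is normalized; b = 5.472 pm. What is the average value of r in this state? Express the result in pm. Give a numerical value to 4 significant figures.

⟨r⟩ ≈ 13.68 pm

The expectation value is the |χ|²-weighted average of r: ∫ r|χ|² 4πr² dr.
Since the A² factors cancel between numerator and denominator, ⟨r⟩ = 5·b/2.
With b = 5.472, ⟨r⟩ = 13.680.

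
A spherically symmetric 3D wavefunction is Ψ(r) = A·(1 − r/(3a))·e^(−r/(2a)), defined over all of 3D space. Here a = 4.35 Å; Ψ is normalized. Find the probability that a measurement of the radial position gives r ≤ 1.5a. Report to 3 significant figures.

With dV = 4πr²dr, the probability is ∫|Ψ|² dV over r ≤ 1.5a.
A² is fixed by ∫₀^∞ 4πr²|Ψ|² dr = 1, i.e. A² = (8·π·a^3/3)^(−1).
In terms of u = r/a (A², 4π and the length scale all cancel between numerator and denominator), P = [∫_{0}^{1.5} u^2·(1 - u/3)^2·e^(-u) du] / [∫_{0}^{∞} u^2·(1 - u/3)^2·e^(-u) du].
Using ∫ u^2·(1 - u/3)^2·e^(-u) du = (-u^4 + 2·u^3 - 3·u^2 - 6·u - 6)·e^(-u)/9, the numerator is 2/3 - 107·e^(-3/2)/48 and the denominator is 2/3.
The region integral divided by the full integral gives P = 0.2539.

P ≈ 0.254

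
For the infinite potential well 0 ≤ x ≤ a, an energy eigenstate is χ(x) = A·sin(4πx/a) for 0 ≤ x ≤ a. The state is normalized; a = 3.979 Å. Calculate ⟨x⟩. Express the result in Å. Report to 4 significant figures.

⟨x⟩ ≈ 1.990 Å

⟨x⟩ = ∫ x |χ|² dx over the full domain.
With ∫₀^a sin²(nπx/a) dx = a/2, evaluating both integrals, ⟨x⟩ = a/2.
With a = 3.979, ⟨x⟩ = 1.9895.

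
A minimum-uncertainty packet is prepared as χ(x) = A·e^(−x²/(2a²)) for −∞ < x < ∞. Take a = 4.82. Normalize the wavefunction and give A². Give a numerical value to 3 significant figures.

A^2 ≈ 0.117

Require ∫ |χ|² dx = 1 over the whole domain.
With ∫_{−∞}^{∞} x^(2m) e^(−αx²) dx = (2m−1)!!·√π / (2^m α^(m+1/2)), carrying out the integral gives A² · √(π)·a.
So A² = (√(π)·a)^(−1).
Plugging in a = 4.82 yields A = 0.3421.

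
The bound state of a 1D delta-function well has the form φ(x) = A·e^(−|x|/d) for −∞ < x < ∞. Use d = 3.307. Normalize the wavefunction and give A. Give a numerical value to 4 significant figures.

A ≈ 0.5499

Normalization requires ∫|φ|² dx = 1, integrated from −∞ to ∞.
∫|φ|² dx = A²·(d).
So A² = (d)^(−1).
Substituting d = 3.307 gives A² = 0.30239, so A = 0.54990.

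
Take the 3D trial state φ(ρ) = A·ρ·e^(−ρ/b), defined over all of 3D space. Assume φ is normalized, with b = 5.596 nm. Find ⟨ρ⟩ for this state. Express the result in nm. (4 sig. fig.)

⟨ρ⟩ = ∫ ρ |φ|² 4πρ² dρ over the full domain.
With ∫₀^∞ ρ^5 e^(−αρ) dρ = 5!/α^6, since the A² factors cancel between numerator and denominator, ⟨ρ⟩ = 5·b/2.
With b = 5.596, ⟨ρ⟩ = 13.990.

⟨ρ⟩ ≈ 13.99 nm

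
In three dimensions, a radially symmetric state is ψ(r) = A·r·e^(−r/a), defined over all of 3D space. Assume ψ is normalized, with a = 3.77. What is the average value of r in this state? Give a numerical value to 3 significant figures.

By definition ⟨r⟩ = ∫ r |ψ(r)|² 4πr² dr.
Using ∫₀^∞ rⁿ e^(−αr) dr = n!/αⁿ⁺¹, since the A² factors cancel between numerator and denominator, ⟨r⟩ = 5·a/2.
With a = 3.77, ⟨r⟩ = 9.425.

⟨r⟩ ≈ 9.43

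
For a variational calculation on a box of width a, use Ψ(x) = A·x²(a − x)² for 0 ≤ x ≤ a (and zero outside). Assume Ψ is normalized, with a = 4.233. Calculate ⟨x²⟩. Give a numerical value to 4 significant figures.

⟨x²⟩ = ∫ x^2 |Ψ|² dx over the full domain.
Expanding the polynomial and integrating term by term, the ratio of the moment integral to the normalization integral gives ⟨x²⟩ = 3·a^2/11.
Putting a = 4.233 gives 4.8868.

⟨x^2⟩ ≈ 4.887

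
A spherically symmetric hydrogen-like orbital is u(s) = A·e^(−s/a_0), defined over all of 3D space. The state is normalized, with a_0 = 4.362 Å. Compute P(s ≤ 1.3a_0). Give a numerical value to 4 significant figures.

P = ∫ |u|² 4πs² ds over s ≤ 1.3a_0.
Normalization gives A² = 1/(π·a_0^3).
Let t = s/a_0; then A², 4π and the length scale all cancel, so P = ∫_{0}^{1.3} t^2·e^(-2·t) dt ÷ ∫_{0}^{∞} t^2·e^(-2·t) dt.
With ∫ t^2·e^(-2·t) dt = -(2·t^2 + 2·t + 1)·e^(-2·t)/4 + C, the region integral is 1/4 - 349·e^(-13/5)/200 and the full one is 1/4.
Taking the ratio yields P = 0.48157.

P ≈ 0.4816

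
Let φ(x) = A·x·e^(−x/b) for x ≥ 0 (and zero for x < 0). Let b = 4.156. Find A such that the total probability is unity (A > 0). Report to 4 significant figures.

A ≈ 0.2361

Require ∫ |φ|² dx = 1 over the whole domain.
Carrying out the integral gives A² · b^3/4.
Hence A² = 1/[b^3/4].
Substituting b = 4.156 gives A² = 0.055723, so A = 0.23606.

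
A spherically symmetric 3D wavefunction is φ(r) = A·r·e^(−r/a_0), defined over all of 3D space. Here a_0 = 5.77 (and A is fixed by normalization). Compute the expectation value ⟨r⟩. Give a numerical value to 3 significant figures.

⟨r⟩ ≈ 14.4

By definition ⟨r⟩ = ∫ r |φ(r)|² 4πr² dr.
Since the A² factors cancel between numerator and denominator, ⟨r⟩ = 5·a_0/2.
With a_0 = 5.77, ⟨r⟩ = 14.43.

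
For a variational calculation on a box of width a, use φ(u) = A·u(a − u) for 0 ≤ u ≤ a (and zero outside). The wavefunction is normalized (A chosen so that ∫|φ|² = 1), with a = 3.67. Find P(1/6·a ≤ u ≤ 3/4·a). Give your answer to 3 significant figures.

P ≈ 0.861

|φ|² is the probability density, so P = ∫_{1/6·a}^{3/4·a} |φ|² du.
With A² fixed by ∫|φ|² = 1, i.e. A² = (a^5/30)^(−1), substitute and integrate.
Let t = u/a; then A² and the length scale cancel, so P = ∫_{1/6}^{3/4} t^2·(1 - t)^2 dt ÷ ∫_{0}^{1} t^2·(1 - t)^2 dt.
With ∫ t^2·(1 - t)^2 dt = t^3·(6·t^2 - 15·t + 10)/30 + C, the region integral is ≈ 0.028700 and the full one is 1/30.
The result is P = 0.8610.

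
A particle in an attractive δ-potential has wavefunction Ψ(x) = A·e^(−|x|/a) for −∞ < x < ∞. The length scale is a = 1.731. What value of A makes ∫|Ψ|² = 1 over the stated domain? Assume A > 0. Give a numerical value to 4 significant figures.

A ≈ 0.7601

The normalization condition is ∫|Ψ|² dx = 1 from −∞ to ∞.
With Ψ = A·e^(−|x|/a), the integral evaluates to A²·[a].
Setting this equal to 1 gives A² = 1/(a).
Substituting a = 1.731 gives A² = 0.57770, so A = 0.76007.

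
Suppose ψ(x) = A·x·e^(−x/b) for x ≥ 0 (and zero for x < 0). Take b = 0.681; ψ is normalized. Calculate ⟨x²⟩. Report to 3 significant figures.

The expectation value is the |ψ|²-weighted average of x^2: ∫ x^2|ψ|² dx.
Recall ∫₀^∞ x^m e^(−x/β) dx = m!·β^(m+1), since the A² factors cancel between numerator and denominator, ⟨x²⟩ = 3·b^2.
Putting b = 0.681 gives 1.391.

⟨x^2⟩ ≈ 1.39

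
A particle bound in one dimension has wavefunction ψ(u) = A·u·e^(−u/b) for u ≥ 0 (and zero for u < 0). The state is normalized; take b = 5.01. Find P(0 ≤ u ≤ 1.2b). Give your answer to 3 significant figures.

P ≈ 0.430

The probability is P = ∫ |ψ|² du over [0, 1.2b].
The normalization integral ∫|ψ|²du over the whole domain equals b^3/4·A², and A² cancels in the ratio.
In terms of t = u/b (A² and the length scale cancel between numerator and denominator), P = [∫_{0}^{1.2} t^2·e^(-2·t) dt] / [∫_{0}^{∞} t^2·e^(-2·t) dt].
With ∫ t^2·e^(-2·t) dt = -(2·t^2 + 2·t + 1)·e^(-2·t)/4 + C, the region integral is 1/4 - 157·e^(-12/5)/100 and the full one is 1/4.
Taking the ratio, P = 0.4303.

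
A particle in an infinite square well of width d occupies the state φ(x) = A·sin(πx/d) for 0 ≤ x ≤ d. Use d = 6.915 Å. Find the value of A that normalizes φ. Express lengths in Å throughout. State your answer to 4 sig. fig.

A ≈ 0.5378 Å^(-1/2)

Require ∫ |φ|² dx = 1 over the whole domain.
The integral (without the A² prefactor) comes out to d/2.
Setting this equal to 1 gives A² = 1/(d/2).
With d = 6.915: A² = 0.28923 and A = 0.53780.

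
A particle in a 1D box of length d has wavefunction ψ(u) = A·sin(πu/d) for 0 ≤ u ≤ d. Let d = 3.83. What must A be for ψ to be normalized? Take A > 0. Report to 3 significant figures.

A ≈ 0.723

The normalization condition is ∫|ψ|² du = 1 from 0 to d.
With ∫₀^d sin²(nπu/d) du = d/2, the integral (without the A² prefactor) comes out to d/2.
With d = 3.83: A² = 0.5222 and A = 0.7226.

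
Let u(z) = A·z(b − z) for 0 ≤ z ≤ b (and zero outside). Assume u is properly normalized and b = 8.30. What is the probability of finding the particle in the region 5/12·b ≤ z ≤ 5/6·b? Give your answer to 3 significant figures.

|u|² is the probability density, so P = ∫_{5/12·b}^{5/6·b} |u|² dz.
Since A² = 1/(b^5/30), this is the region integral divided by the full normalization integral.
Let t = z/b; then A² and the length scale cancel, so P = ∫_{5/12}^{5/6} t^2·(1 - t)^2 dt ÷ ∫_{0}^{1} t^2·(1 - t)^2 dt.
An antiderivative of t^2·(1 - t)^2 is t^3·(6·t^2 - 15·t + 10)/30; evaluating from 5/12 to 5/6 gives ≈ 0.020596, while the full integral is 1/30.
This works out to P = 0.6179.

P ≈ 0.618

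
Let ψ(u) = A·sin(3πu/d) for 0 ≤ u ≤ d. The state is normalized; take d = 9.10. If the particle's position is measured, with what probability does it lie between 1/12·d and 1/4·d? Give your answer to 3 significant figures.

|ψ|² is the probability density, so P = ∫_{1/12·d}^{1/4·d} |ψ|² du.
The normalization integral ∫|ψ|²du over the whole domain equals d/2·A², and A² cancels in the ratio.
Substituting t = u/d, A² and the length scale cancel in the ratio: P = ∫_{1/12}^{1/4} sin(3·π·t)^2 dt / ∫_{0}^{1} sin(3·π·t)^2 dt.
With ∫ sin(3·π·t)^2 dt = t/2 - sin(6·π·t)/(12·π) + C, the region integral is 1/(6·π) + 1/12 and the full one is 1/2.
Evaluating gives P = (2 + π)/(6·π).

P ≈ 0.273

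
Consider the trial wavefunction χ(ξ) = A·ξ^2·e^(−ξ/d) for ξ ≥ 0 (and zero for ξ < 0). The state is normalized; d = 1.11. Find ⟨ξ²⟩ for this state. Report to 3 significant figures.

⟨ξ^2⟩ ≈ 9.24

By definition ⟨ξ²⟩ = ∫ ξ^2 |χ(ξ)|² dξ.
With ∫₀^∞ ξ^6 e^(−αξ) dξ = 6!/α^7, the ratio of the moment integral to the normalization integral gives ⟨ξ²⟩ = 15·d^2/2.
Putting d = 1.11 gives 9.241.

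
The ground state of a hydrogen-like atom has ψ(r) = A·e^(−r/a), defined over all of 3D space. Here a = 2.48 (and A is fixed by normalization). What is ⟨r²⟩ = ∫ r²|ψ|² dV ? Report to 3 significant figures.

⟨r^2⟩ ≈ 18.5

⟨r²⟩ = ∫ r^2 |ψ|² 4πr² dr over the full domain.
Recall ∫₀^∞ r^m e^(−r/β) dr = m!·β^(m+1), evaluating both integrals, ⟨r²⟩ = 3·a^2.
With a = 2.48, ⟨r^2⟩ = 18.45.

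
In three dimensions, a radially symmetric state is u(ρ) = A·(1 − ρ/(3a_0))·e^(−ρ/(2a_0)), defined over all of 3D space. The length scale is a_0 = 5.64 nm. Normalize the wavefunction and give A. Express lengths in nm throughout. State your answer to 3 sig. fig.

A ≈ 0.0258 nm^(-3/2)

The normalization condition is ∫|u|² 4πρ² dρ = 1 from 0 to ∞.
The angular integral contributes 4π, leaving ∫₀^∞ ρ²|u|² dρ.
Recall ∫₀^∞ ρ^m e^(−ρ/β) dρ = m!·β^(m+1), ∫|u|² 4πρ² dρ = A²·(8·π·a_0^3/3).
Setting this equal to 1 gives A² = 1/(8·π·a_0^3/3).
With a_0 = 5.64: A² = 0.0006653 and A = 0.02579.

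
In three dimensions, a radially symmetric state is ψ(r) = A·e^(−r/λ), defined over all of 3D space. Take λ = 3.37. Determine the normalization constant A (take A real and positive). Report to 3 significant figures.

A ≈ 0.0912

Require ∫ |ψ|² 4πr² dr = 1 over the whole domain.
In 3D with spherical symmetry the volume element is 4πr² dr.
Recall ∫₀^∞ r^m e^(−r/β) dr = m!·β^(m+1), carrying out the integral gives A² · π·λ^3.
Setting this equal to 1 gives A² = 1/(π·λ^3).
With λ = 3.37: A² = 0.008317 and A = 0.09120.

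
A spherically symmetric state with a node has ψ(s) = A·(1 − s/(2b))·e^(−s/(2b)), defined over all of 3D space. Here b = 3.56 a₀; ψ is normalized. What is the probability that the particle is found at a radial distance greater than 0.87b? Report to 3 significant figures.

P ≈ 0.972

P = ∫ |ψ|² 4πs² ds over s > 0.87b.
A² is fixed by ∫₀^∞ 4πs²|ψ|² ds = 1, i.e. A² = (8·π·b^3)^(−1).
Substituting u = s/b, A², 4π and the length scale all cancel in the ratio: P = ∫_{0.87}^{∞} u^2·(1 - u/2)^2·e^(-u) du / ∫_{0}^{∞} u^2·(1 - u/2)^2·e^(-u) du.
Using ∫ u^2·(1 - u/2)^2·e^(-u) du = -(u^4/4 + u^2 + 2·u + 2)·e^(-u), the numerator is ≈ 1.9440 and the denominator is 2.
This evaluates to P = 0.9720.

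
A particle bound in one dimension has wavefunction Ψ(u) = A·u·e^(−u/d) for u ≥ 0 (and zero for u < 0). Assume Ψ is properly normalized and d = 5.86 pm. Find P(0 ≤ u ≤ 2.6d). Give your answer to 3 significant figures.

|Ψ|² is the probability density, so P = ∫_{0}^{2.6d} |Ψ|² du.
The normalization integral ∫|Ψ|²du over the whole domain equals d^3/4·A², and A² cancels in the ratio.
In terms of t = u/d (A² and the length scale cancel between numerator and denominator), P = [∫_{0}^{2.6} t^2·e^(-2·t) dt] / [∫_{0}^{∞} t^2·e^(-2·t) dt].
With ∫ t^2·e^(-2·t) dt = -(2·t^2 + 2·t + 1)·e^(-2·t)/4 + C, the region integral is 1/4 - 493·e^(-26/5)/100 and the full one is 1/4.
Taking the ratio, P = 0.8912.

P ≈ 0.891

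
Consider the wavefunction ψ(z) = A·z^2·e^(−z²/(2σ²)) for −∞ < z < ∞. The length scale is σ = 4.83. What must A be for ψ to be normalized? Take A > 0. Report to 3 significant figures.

We need A² ∫|f|² dz = 1, taking the integral from −∞ to ∞.
Differentiating ∫e^(−αz²) dz = √(π/α) under α to get the higher moments, carrying out the integral gives A² · 3·√(π)·σ^5/4.
Setting this equal to 1 gives A² = 1/(3·√(π)·σ^5/4).
With σ = 4.83: A² = 0.0002862 and A = 0.01692.

A ≈ 0.0169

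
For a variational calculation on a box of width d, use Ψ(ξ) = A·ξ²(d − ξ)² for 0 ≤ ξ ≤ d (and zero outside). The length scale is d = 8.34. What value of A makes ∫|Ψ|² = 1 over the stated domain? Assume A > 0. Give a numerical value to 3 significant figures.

Require ∫ |Ψ|² dξ = 1 over the whole domain.
With Ψ = A·ξ²(d − ξ)², the integral evaluates to A²·[d^9/630].
So A² = (d^9/630)^(−1).
Plugging in d = 8.34 yields A = 0.001796.

A ≈ 0.00180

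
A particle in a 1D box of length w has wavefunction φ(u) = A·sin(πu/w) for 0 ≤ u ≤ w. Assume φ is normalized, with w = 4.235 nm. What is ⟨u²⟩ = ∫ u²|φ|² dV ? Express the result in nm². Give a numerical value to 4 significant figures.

By definition ⟨u²⟩ = ∫ u^2 |φ(u)|² du.
The ratio of the moment integral to the normalization integral gives ⟨u²⟩ = -w^2/(2·π^2) + w^2/3.
With w = 4.235, ⟨u^2⟩ = 5.0698.

⟨u^2⟩ ≈ 5.070 nm^2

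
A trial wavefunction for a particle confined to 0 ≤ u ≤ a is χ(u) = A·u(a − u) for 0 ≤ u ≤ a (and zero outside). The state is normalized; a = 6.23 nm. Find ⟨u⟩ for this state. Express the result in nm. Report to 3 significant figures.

By definition ⟨u⟩ = ∫ u |χ(u)|² du.
Expanding the polynomial and integrating term by term, the ratio of the moment integral to the normalization integral gives ⟨u⟩ = a/2.
With a = 6.23, ⟨u⟩ = 3.115.

⟨u⟩ ≈ 3.12 nm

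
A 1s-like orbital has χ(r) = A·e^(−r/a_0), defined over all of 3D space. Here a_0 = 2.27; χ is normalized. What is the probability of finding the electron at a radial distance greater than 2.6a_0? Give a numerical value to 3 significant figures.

P ≈ 0.109

P = ∫ |χ|² 4πr² dr over r > 2.6a_0.
A² is fixed by ∫₀^∞ 4πr²|χ|² dr = 1, i.e. A² = (π·a_0^3)^(−1).
Substituting u = r/a_0, A², 4π and the length scale all cancel in the ratio: P = ∫_{2.6}^{∞} u^2·e^(-2·u) du / ∫_{0}^{∞} u^2·e^(-2·u) du.
An antiderivative of u^2·e^(-2·u) is -(2·u^2 + 2·u + 1)·e^(-2·u)/4; evaluating from 2.6 to ∞ gives 493·e^(-26/5)/100, while the full integral is 1/4.
This evaluates to P = 0.1088.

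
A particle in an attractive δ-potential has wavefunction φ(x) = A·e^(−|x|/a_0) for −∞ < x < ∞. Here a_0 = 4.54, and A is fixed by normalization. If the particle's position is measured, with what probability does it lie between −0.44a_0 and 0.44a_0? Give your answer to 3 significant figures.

P ≈ 0.585

|φ|² is the probability density, so P = ∫_{−0.44a_0}^{0.44a_0} |φ|² dx.
With A² fixed by ∫|φ|² = 1, i.e. A² = (a_0)^(−1), substitute and integrate.
By symmetry take twice the x ≥ 0 contribution in numerator and denominator; the 2's cancel. Substituting u = x/a_0, A² and the length scale cancel in the ratio: P = ∫_{0}^{0.44} e^(-2·u) du / ∫_{0}^{∞} e^(-2·u) du.
With ∫ e^(-2·u) du = -e^(-2·u)/2 + C, the region integral is 1/2 - e^(-22/25)/2 and the full one is 1/2.
Taking the ratio, P = 0.5852.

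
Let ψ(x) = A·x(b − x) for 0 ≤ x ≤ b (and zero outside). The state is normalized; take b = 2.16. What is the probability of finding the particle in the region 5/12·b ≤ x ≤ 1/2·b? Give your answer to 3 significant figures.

P ≈ 0.153

The probability is P = ∫ |ψ|² dx over [5/12·b, 1/2·b].
With A² fixed by ∫|ψ|² = 1, i.e. A² = (b^5/30)^(−1), substitute and integrate.
In terms of u = x/b (A² and the length scale cancel between numerator and denominator), P = [∫_{5/12}^{1/2} u^2·(1 - u)^2 du] / [∫_{0}^{1} u^2·(1 - u)^2 du].
An antiderivative of u^2·(1 - u)^2 is u^3·(6·u^2 - 15·u + 10)/30; evaluating from 5/12 to 1/2 gives ≈ 0.0051127, while the full integral is 1/30.
Evaluating gives P = 0.1534.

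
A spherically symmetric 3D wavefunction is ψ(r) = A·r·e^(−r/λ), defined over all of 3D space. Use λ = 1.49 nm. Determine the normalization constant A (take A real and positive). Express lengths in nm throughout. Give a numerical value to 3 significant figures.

Normalization requires ∫|ψ|² 4πr² dr = 1, integrated from 0 to ∞.
In 3D with spherical symmetry the volume element is 4πr² dr.
With ψ = A·r·e^(−r/λ), the integral evaluates to A²·[3·π·λ^5].
Setting this equal to 1 gives A² = 1/(3·π·λ^5).
Plugging in λ = 1.49 yields A = 0.1202.

A ≈ 0.120 nm^(-5/2)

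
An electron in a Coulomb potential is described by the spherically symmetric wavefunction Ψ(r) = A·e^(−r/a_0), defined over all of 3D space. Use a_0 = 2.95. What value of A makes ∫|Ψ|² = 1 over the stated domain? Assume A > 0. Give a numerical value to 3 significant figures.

A ≈ 0.111

Normalization requires ∫|Ψ|² 4πr² dr = 1, integrated from 0 to ∞.
In 3D with spherical symmetry the volume element is 4πr² dr.
With ∫₀^∞ r^2 e^(−αr) dr = 2!/α^3, carrying out the integral gives A² · π·a_0^3.
Setting this equal to 1 gives A² = 1/(π·a_0^3).
Substituting a_0 = 2.95 gives A² = 0.01240, so A = 0.1114.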